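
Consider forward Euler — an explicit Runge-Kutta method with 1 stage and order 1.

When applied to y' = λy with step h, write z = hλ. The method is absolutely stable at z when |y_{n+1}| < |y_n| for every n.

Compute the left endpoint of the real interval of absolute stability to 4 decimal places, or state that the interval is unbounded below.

left endpoint -2.0000.

Set f=λy, z=hλ:
  order 1, 1-stage ⇒ R(z)=1+z
  (e.g. R(-1.52)=-0.52000, |R|=0.52000)

Boundary: |R(x)|=1, x<0.
x=-1.52: |R|=0.5200
|R(-2.04)|=1.0400 |R(-1.46)|=0.4600 |R(-1.13)|=0.1300
Bisect:
  x_lo=-2.4739 |R|=1.4739  x_hi=-0.1301 |R|=0.8699
  mid=-1.30201 |R|=0.30201 →hi
  mid=-1.88796 |R|=0.88796 →hi
  mid=-2.18093 |R|=1.18093 →lo
  mid=-2.03445 |R|=1.03445 →lo
  mid=-1.96120 |R|=0.96120 →hi
  mid=-1.99782 |R|=0.99782 →hi
  mid=-2.01613 |R|=1.01613 →lo
  mid=-2.00698 |R|=1.00698 →lo
  mid=-2.00240 |R|=1.00240 →lo
  ...
  [-2.00011,-1.99997] ⇒ x*=-2.0000
Interval (-2.0000, 0).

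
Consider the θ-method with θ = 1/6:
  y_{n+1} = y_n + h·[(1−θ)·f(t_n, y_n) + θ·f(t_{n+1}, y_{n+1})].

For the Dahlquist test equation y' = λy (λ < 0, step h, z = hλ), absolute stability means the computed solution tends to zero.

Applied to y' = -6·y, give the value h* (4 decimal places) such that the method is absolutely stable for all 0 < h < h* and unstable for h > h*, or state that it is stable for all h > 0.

With y'=λy (z=hλ):
  y_{n+1} = y_n + z·[5/6·y_n + 1/6·y_{n+1}] ⇒ (1 − 1/6z)y_{n+1} = (1 + 5/6z)y_n
  ⇒ R(z) = (1 + 5/6z)/(1 − 1/6z).

Boundary: |R(x)|=1, x<0.
x=-1.41: |R|=0.1417
R=−1: 1+5/6x = −1+1/6x ⇒ -2/3x=2 ⇒ x=2/(-2/3)=-3.0000
Confirm numerically:
  x=-2.886: |R|=0.94868 <1
  x=-2.755: |R|=0.88806 <1
  x=-2.331: |R|=0.67879 <1
  x=-1.998: |R|=0.49887 <1
  x=-3.469: |R|=1.19812 >1
  x=-3.389: |R|=1.16573 >1
  x=-3.361: |R|=1.15426 >1
So |R|<1 on (-3.0000, 0).

(-3.0000,0); λ=-6 ⇒ h* = (3)/6 = 0.5000.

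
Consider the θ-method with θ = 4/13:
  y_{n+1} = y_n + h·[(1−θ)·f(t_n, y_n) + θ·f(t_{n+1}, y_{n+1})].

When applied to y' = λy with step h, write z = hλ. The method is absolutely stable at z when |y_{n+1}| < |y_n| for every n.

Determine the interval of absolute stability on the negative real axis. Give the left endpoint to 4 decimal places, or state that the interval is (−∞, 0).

With y'=λy (z=hλ):
  y_{n+1} = y_n + z·[9/13·y_n + 4/13·y_{n+1}] ⇒ (1 − 4/13z)y_{n+1} = (1 + 9/13z)y_n
  R(z) = (1 + 9/13z)/(1 − 4/13z).

Solve |R(x)|<1 on ℝ⁻.
x=-1.01: |R|=0.2295
R=−1: 1+9/13x = −1+4/13x ⇒ -5/13x=2 ⇒ x=2/(-5/13)=-5.2000
Confirm numerically:
  x=-4.917: |R|=0.95669 <1
  x=-4.121: |R|=0.81702 <1
  x=-3.180: |R|=0.60731 <1
  x=-2.636: |R|=0.45549 <1
  x=-5.556: |R|=1.05053 >1
  x=-5.536: |R|=1.04780 >1
  x=-5.327: |R|=1.01851 >1
Stable set (-5.2000, 0).

(-5.2000, 0).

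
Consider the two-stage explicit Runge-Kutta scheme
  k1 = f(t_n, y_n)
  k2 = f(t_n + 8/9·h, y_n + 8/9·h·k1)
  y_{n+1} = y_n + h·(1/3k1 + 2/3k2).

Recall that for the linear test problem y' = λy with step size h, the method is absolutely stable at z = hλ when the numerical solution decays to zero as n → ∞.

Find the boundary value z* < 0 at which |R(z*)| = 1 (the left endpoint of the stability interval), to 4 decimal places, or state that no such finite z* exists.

Test eqn y'=λy, z=hλ:
  k1=λy_n ⇒ h·k1=z·y_n;  k2=λ(1+8/9z)y_n ⇒ h·k2=z(1+8/9z)y_n
  y_{n+1}/y_n = 1 + 1/3z + 2/3z(1+8/9z) = 1 + z + 16/27z²
  so R(z) = 1 + z + 16/27z².

Find x<0 with |R(x)|<1.
x=-0.4: |R|=0.6948
R=1: x+16/27x²=0 ⇒ x=−27/16=-1.6875; min R=1−1/(4·16/27)=0.5781>−1
Confirm numerically:
  x=-1.448: |R|=0.79449 <1
  x=-1.306: |R|=0.70475 <1
  x=-0.780: |R|=0.58053 <1
  x=-0.730: |R|=0.58579 <1
  x=-2.211: |R|=1.68590 >1
  x=-2.050: |R|=1.44037 >1
  x=-1.870: |R|=1.20224 >1
Interval (-1.6875, 0).

left endpoint -1.6875.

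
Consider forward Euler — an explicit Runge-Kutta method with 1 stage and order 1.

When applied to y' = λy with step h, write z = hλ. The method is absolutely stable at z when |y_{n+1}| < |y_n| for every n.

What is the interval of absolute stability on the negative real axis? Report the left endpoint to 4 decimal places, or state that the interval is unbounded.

(-2.0000, 0).

Set f=λy, z=hλ:
  order 1, 1-stage ⇒ R(z)=1+z
  (e.g. R(-0.73)=0.27000, |R|=0.27000)

Find x<0 with |R(x)|<1.
x=-0.73: |R|=0.2700
|R(-1.91)|=0.9100 |R(-1.6)|=0.6000 |R(-1.32)|=0.3200
Bisect:
  x_lo=-2.8701 |R|=1.8701  x_hi=-0.1351 |R|=0.8649
  mid=-1.50260 |R|=0.50260 →hi
  mid=-2.18634 |R|=1.18634 →lo
  mid=-1.84447 |R|=0.84447 →hi
  mid=-2.01541 |R|=1.01541 →lo
  mid=-1.92994 |R|=0.92994 →hi
  mid=-1.97267 |R|=0.97267 →hi
  mid=-1.99404 |R|=0.99404 →hi
  ...
  [-2.00005,-1.99988] ⇒ x*=-2.0000
Interval (-2.0000, 0).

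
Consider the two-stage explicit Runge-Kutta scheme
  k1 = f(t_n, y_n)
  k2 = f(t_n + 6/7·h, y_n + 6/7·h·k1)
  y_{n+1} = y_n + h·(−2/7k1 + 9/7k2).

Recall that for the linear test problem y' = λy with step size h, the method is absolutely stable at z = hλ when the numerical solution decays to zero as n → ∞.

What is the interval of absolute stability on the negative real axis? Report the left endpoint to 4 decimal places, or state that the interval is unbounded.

With y'=λy (z=hλ):
  k1=λy_n ⇒ h·k1=z·y_n;  k2=λ(1+6/7z)y_n ⇒ h·k2=z(1+6/7z)y_n
  y_{n+1}/y_n = 1 − 2/7z + 9/7z(1+6/7z) = 1 + z + 54/49z²
  ⇒ R(z) = 1 + z + 54/49z².

Solve |R(x)|<1 on ℝ⁻.
x=-1.46: |R|=1.8891
R=1: x+54/49x²=0 ⇒ x=−49/54=-0.9074; min R=1−1/(4·54/49)=0.7731>−1
Confirm numerically:
  x=-0.620: |R|=0.80362 <1
  x=-0.610: |R|=0.80007 <1
  x=-0.580: |R|=0.79073 <1
  x=-1.393: |R|=1.74545 >1
  x=-1.043: |R|=1.15585 >1
Interval (-0.9074, 0).

z∈(-0.9074,0).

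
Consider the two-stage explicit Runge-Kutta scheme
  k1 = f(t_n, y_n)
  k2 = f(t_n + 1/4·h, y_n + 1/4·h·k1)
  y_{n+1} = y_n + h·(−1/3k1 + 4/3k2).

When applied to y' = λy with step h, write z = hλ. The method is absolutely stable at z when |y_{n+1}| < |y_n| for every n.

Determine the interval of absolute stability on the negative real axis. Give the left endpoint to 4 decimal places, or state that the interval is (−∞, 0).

Test eqn y'=λy, z=hλ:
  k1=λy_n ⇒ h·k1=z·y_n;  k2=λ(1+1/4z)y_n ⇒ h·k2=z(1+1/4z)y_n
  y_{n+1}/y_n = 1 − 1/3z + 4/3z(1+1/4z) = 1 + z + 1/3z²
  ⇒ R(z) = 1 + z + 1/3z².

Need |R(x)|<1, x<0.
x=-1.62: |R|=0.2548
R=1: x+1/3x²=0 ⇒ x=−3=-3.0000; min R=1−1/(4·1/3)=0.2500>−1
Confirm numerically:
  x=-2.866: |R|=0.87199 <1
  x=-2.698: |R|=0.72840 <1
  x=-1.880: |R|=0.29813 <1
  x=-3.114: |R|=1.11833 >1
  x=-3.070: |R|=1.07163 >1
Stable set (-3.0000, 0).

z∈(-3.0000,0).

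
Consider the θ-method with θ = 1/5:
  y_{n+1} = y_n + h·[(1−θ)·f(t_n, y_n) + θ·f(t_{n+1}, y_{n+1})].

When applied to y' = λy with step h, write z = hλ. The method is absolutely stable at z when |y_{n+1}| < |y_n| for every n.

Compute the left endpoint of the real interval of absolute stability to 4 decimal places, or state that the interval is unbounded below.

z* = -3.3333.

With y'=λy (z=hλ):
  y_{n+1} = y_n + z·[4/5·y_n + 1/5·y_{n+1}] ⇒ (1 − 1/5z)y_{n+1} = (1 + 4/5z)y_n
  R(z) = (1 + 4/5z)/(1 − 1/5z).

Boundary: |R(x)|=1, x<0.
x=-1.37: |R|=0.0754
R=−1: 1+4/5x = −1+1/5x ⇒ -3/5x=2 ⇒ x=2/(-3/5)=-3.3333
Confirm numerically:
  x=-2.448: |R|=0.64339 <1
  x=-2.380: |R|=0.61247 <1
  x=-2.275: |R|=0.56357 <1
  x=-3.801: |R|=1.15941 >1
  x=-3.366: |R|=1.01171 >1
Stable set (-3.3333, 0).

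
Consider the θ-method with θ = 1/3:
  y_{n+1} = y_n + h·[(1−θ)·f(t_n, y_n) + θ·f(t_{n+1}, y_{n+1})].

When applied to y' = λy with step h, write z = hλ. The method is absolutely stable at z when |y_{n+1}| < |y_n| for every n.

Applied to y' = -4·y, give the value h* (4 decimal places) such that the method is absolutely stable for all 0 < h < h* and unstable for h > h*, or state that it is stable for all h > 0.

(-6.0000,0); λ=-4 ⇒ h* = (6)/4 = 1.5000.

Set f=λy, z=hλ:
  y_{n+1} = y_n + z·[2/3·y_n + 1/3·y_{n+1}] ⇒ (1 − 1/3z)y_{n+1} = (1 + 2/3z)y_n
  so R(z) = (1 + 2/3z)/(1 − 1/3z).

Boundary: |R(x)|=1, x<0.
x=-0.81: |R|=0.3622
R=−1: 1+2/3x = −1+1/3x ⇒ -1/3x=2 ⇒ x=2/(-1/3)=-6.0000
Confirm numerically:
  x=-5.801: |R|=0.97739 <1
  x=-3.406: |R|=0.59507 <1
  x=-3.260: |R|=0.56230 <1
  x=-6.568: |R|=1.05936 >1
  x=-6.361: |R|=1.03856 >1
  x=-6.130: |R|=1.01424 >1
Interval (-6.0000, 0).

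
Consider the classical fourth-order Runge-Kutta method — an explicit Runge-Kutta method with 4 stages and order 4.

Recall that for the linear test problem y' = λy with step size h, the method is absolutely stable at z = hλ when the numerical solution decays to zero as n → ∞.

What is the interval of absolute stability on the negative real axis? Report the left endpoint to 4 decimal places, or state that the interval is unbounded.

With y'=λy (z=hλ):
  order 4, 4-stage ⇒ R(z)=1+z+z^2/2+z^3/6+z^4/24
  (e.g. R(-1.22)=0.31386, |R|=0.31386)

Solve |R(x)|<1 on ℝ⁻.
x=-1.22: |R|=0.3139
|R(-2.59)|=0.7433 |R(-1.84)|=0.2921 |R(-1.49)|=0.2741
Bisect:
  x_lo=-3.3928 |R|=2.3746  x_hi=-0.2234 |R|=0.7998
  mid=-1.80810 |R|=0.28666 →hi
  mid=-2.60044 |R|=0.75524 →hi
  mid=-2.99661 |R|=1.36823 →lo
  mid=-2.79852 |R|=1.02013 →lo
  mid=-2.69948 |R|=0.87814 →hi
  mid=-2.74900 |R|=0.94665 →hi
  mid=-2.77376 |R|=0.98275 →hi
  mid=-2.78614 |R|=1.00128 →lo
  mid=-2.77995 |R|=0.99198 →hi
  ...
  [-2.78537,-2.78517] ⇒ x*=-2.7853
Interval (-2.7853, 0).

(-2.7853, 0).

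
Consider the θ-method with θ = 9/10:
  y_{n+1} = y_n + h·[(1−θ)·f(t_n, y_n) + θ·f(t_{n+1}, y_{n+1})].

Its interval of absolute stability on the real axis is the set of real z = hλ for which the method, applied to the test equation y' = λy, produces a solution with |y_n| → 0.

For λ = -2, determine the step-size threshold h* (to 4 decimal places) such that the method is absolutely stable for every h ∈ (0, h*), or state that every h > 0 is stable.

Test eqn y'=λy, z=hλ:
  y_{n+1} = y_n + z·[1/10·y_n + 9/10·y_{n+1}] ⇒ (1 − 9/10z)y_{n+1} = (1 + 1/10z)y_n
  ⇒ R(z) = (1 + 1/10z)/(1 − 9/10z).

Solve |R(x)|<1 on ℝ⁻.
x=-1.04: |R|=0.4628
x=-2: |R|=0.2857
x=-10: |R|=0.0000
x=-100: |R|=0.0989
θ=9/10≥1/2 ⇒ |1+1/10x|<|1−9/10x| ∀x<0 ⇒ interval (−∞,0).

unbounded; (−∞, 0). Any h>0 works for λ=-2.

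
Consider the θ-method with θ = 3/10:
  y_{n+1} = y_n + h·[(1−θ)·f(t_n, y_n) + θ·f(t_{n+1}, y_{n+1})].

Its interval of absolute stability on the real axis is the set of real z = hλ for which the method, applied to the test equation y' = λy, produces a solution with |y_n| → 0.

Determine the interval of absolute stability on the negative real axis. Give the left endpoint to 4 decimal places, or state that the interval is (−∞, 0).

z∈(-5.0000,0).

Set f=λy, z=hλ:
  y_{n+1} = y_n + z·[7/10·y_n + 3/10·y_{n+1}] ⇒ (1 − 3/10z)y_{n+1} = (1 + 7/10z)y_n
  Hence R(z) = (1 + 7/10z)/(1 − 3/10z).

Find x<0 with |R(x)|<1.
x=-1.51: |R|=0.0392
R=−1: 1+7/10x = −1+3/10x ⇒ -2/5x=2 ⇒ x=2/(-2/5)=-5.0000
Confirm numerically:
  x=-3.816: |R|=0.77919 <1
  x=-3.335: |R|=0.66708 <1
  x=-2.440: |R|=0.40878 <1
  x=-2.034: |R|=0.26320 <1
  x=-5.391: |R|=1.05976 >1
  x=-5.164: |R|=1.02573 >1
Stable set (-5.0000, 0).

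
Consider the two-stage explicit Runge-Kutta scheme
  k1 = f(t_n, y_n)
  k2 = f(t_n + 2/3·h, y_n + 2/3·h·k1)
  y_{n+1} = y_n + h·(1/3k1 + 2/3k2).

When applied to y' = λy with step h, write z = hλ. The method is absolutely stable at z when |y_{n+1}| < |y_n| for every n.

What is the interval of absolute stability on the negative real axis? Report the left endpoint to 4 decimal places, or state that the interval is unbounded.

(-2.2500, 0).

Test eqn y'=λy, z=hλ:
  k1=λy_n ⇒ h·k1=z·y_n;  k2=λ(1+2/3z)y_n ⇒ h·k2=z(1+2/3z)y_n
  y_{n+1}/y_n = 1 + 1/3z + 2/3z(1+2/3z) = 1 + z + 4/9z²
  R(z) = 1 + z + 4/9z².

Need |R(x)|<1, x<0.
x=-0.78: |R|=0.4904
R=1: x+4/9x²=0 ⇒ x=−9/4=-2.2500; min R=1−1/(4·4/9)=0.4375>−1
Confirm numerically:
  x=-1.282: |R|=0.44846 <1
  x=-1.234: |R|=0.44278 <1
  x=-1.150: |R|=0.43778 <1
  x=-2.746: |R|=1.60534 >1
  x=-2.340: |R|=1.09360 >1
So |R|<1 on (-2.2500, 0).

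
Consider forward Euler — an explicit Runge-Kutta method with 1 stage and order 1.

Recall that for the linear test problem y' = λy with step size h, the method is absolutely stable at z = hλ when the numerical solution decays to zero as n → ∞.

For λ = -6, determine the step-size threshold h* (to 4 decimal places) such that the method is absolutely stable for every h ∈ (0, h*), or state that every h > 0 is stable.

Test eqn y'=λy, z=hλ:
  order 1, 1-stage ⇒ R(z)=1+z
  (e.g. R(-1.12)=-0.12000, |R|=0.12000)

Find x<0 with |R(x)|<1.
x=-1.12: |R|=0.1200
|R(-1.83)|=0.8300 |R(-1.73)|=0.7300 |R(-1.11)|=0.1100
Bisect:
  x_lo=-2.4119 |R|=1.4119  x_hi=-0.1754 |R|=0.8246
  mid=-1.29362 |R|=0.29362 →hi
  mid=-1.85273 |R|=0.85273 →hi
  mid=-2.13229 |R|=1.13229 →lo
  mid=-1.99251 |R|=0.99251 →hi
  mid=-2.06240 |R|=1.06240 →lo
  mid=-2.02746 |R|=1.02746 →lo
  mid=-2.00999 |R|=1.00999 →lo
  mid=-2.00125 |R|=1.00125 →lo
  ...
  [-2.00002,-1.99988] ⇒ x*=-2.0000
Stable set (-2.0000, 0).

(-2.0000,0); λ=-6 ⇒ h* = 0.3333.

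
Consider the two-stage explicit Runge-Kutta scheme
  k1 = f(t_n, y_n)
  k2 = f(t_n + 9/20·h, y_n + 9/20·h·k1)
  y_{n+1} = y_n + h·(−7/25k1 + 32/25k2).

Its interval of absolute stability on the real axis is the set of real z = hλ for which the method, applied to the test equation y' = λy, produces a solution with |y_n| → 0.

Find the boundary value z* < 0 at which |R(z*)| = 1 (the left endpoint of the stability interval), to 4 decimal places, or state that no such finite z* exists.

left endpoint -1.7361.

Set f=λy, z=hλ:
  k1=λy_n ⇒ h·k1=z·y_n;  k2=λ(1+9/20z)y_n ⇒ h·k2=z(1+9/20z)y_n
  y_{n+1}/y_n = 1 − 7/25z + 32/25z(1+9/20z) = 1 + z + 72/125z²
  Hence R(z) = 1 + z + 72/125z².

Find x<0 with |R(x)|<1.
x=-0.7: |R|=0.5822
R=1: x+72/125x²=0 ⇒ x=−125/72=-1.7361; min R=1−1/(4·72/125)=0.5660>−1
Confirm numerically:
  x=-0.915: |R|=0.56724 <1
  x=-0.831: |R|=0.56676 <1
  x=-0.803: |R|=0.56841 <1
  x=-2.079: |R|=1.41061 >1
  x=-1.812: |R|=1.07921 >1
  x=-1.782: |R|=1.04710 >1
Stable set (-1.7361, 0).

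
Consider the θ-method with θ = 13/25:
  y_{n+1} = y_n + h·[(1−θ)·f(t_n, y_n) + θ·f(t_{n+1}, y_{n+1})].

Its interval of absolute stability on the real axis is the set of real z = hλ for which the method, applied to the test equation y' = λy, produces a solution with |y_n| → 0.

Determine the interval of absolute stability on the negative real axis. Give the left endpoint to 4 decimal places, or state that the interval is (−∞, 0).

Test eqn y'=λy, z=hλ:
  y_{n+1} = y_n + z·[12/25·y_n + 13/25·y_{n+1}] ⇒ (1 − 13/25z)y_{n+1} = (1 + 12/25z)y_n
  R(z) = (1 + 12/25z)/(1 − 13/25z).

Boundary: |R(x)|=1, x<0.
x=-0.35: |R|=0.7039
x=-2: |R|=0.0196
x=-10: |R|=0.6129
x=-100: |R|=0.8868
θ=13/25≥1/2 ⇒ |1+12/25x|<|1−13/25x| ∀x<0 ⇒ stable on all of ℝ⁻.

interval (−∞, 0).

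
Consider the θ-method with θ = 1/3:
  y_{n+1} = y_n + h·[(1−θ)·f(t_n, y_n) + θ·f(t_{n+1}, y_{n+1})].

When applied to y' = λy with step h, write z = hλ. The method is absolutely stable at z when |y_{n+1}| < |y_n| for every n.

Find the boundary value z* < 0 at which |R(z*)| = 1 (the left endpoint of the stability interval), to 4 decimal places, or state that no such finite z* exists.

z* = -6.0000.

Set f=λy, z=hλ:
  y_{n+1} = y_n + z·[2/3·y_n + 1/3·y_{n+1}] ⇒ (1 − 1/3z)y_{n+1} = (1 + 2/3z)y_n
  ⇒ R(z) = (1 + 2/3z)/(1 − 1/3z).

Solve |R(x)|<1 on ℝ⁻.
x=-1.39: |R|=0.0501
R=−1: 1+2/3x = −1+1/3x ⇒ -1/3x=2 ⇒ x=2/(-1/3)=-6.0000
Confirm numerically:
  x=-5.027: |R|=0.87878 <1
  x=-3.008: |R|=0.50200 <1
  x=-2.867: |R|=0.46600 <1
  x=-6.562: |R|=1.05877 >1
  x=-6.382: |R|=1.04072 >1
  x=-6.301: |R|=1.03236 >1
So |R|<1 on (-6.0000, 0).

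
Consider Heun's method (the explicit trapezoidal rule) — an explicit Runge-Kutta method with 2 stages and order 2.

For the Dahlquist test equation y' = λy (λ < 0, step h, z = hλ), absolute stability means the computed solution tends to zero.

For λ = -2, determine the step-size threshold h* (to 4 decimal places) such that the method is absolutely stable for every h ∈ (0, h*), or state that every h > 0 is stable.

(-2.0000,0); λ=-2 ⇒ h* = 1.0000.

On y'=λy, z=hλ:
  order 2, 2-stage ⇒ R(z)=1+z+z^2/2
  (e.g. R(-0.73)=0.53645, |R|=0.53645)

Need |R(x)|<1, x<0.
x=-0.73: |R|=0.5364
|R(-2.27)|=1.3064 |R(-1.45)|=0.6013 |R(-0.74)|=0.5338
Bisect:
  x_lo=-2.7055 |R|=1.9543  x_hi=-0.2976 |R|=0.7467
  mid=-1.50153 |R|=0.62577 →hi
  mid=-2.10351 |R|=1.10886 →lo
  mid=-1.80252 |R|=0.82202 →hi
  mid=-1.95301 |R|=0.95412 →hi
  mid=-2.02826 |R|=1.02866 →lo
  mid=-1.99064 |R|=0.99068 →hi
  mid=-2.00945 |R|=1.00949 →lo
  mid=-2.00004 |R|=1.00004 →lo
  mid=-1.99534 |R|=0.99535 →hi
  mid=-1.99769 |R|=0.99769 →hi
  ...
  [-2.00004,-1.99989] ⇒ x*=-2.0000
Stable set (-2.0000, 0).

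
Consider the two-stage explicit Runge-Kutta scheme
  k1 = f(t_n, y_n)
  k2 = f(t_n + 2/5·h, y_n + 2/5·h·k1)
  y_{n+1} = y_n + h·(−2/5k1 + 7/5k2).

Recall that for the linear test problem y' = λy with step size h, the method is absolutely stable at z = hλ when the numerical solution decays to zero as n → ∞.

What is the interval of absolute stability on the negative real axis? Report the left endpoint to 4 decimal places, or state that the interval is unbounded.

With y'=λy (z=hλ):
  k1=λy_n ⇒ h·k1=z·y_n;  k2=λ(1+2/5z)y_n ⇒ h·k2=z(1+2/5z)y_n
  y_{n+1}/y_n = 1 − 2/5z + 7/5z(1+2/5z) = 1 + z + 14/25z²
  ⇒ R(z) = 1 + z + 14/25z².

Solve |R(x)|<1 on ℝ⁻.
x=-0.96: |R|=0.5561
R=1: x+14/25x²=0 ⇒ x=−25/14=-1.7857; min R=1−1/(4·14/25)=0.5536>−1
Confirm numerically:
  x=-1.679: |R|=0.89966 <1
  x=-1.261: |R|=0.62947 <1
  x=-1.091: |R|=0.57556 <1
  x=-1.077: |R|=0.57256 <1
  x=-2.378: |R|=1.78874 >1
  x=-2.314: |R|=1.68457 >1
Interval (-1.7857, 0).

z∈(-1.7857,0).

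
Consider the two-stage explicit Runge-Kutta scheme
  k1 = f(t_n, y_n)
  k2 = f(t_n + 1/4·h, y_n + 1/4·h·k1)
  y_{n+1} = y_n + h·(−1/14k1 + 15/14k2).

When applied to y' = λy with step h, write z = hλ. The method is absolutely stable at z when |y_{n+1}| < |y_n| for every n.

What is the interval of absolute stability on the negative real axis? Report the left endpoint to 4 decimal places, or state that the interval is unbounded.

Test eqn y'=λy, z=hλ:
  k1=λy_n ⇒ h·k1=z·y_n;  k2=λ(1+1/4z)y_n ⇒ h·k2=z(1+1/4z)y_n
  y_{n+1}/y_n = 1 − 1/14z + 15/14z(1+1/4z) = 1 + z + 15/56z²
  ⇒ R(z) = 1 + z + 15/56z².

Solve |R(x)|<1 on ℝ⁻.
x=-0.99: |R|=0.2725
R=1: x+15/56x²=0 ⇒ x=−56/15=-3.7333; min R=1−1/(4·15/56)=0.0667>−1
Confirm numerically:
  x=-3.304: |R|=0.62004 <1
  x=-2.805: |R|=0.30251 <1
  x=-2.300: |R|=0.11696 <1
  x=-1.594: |R|=0.08658 <1
  x=-4.197: |R|=1.52125 >1
  x=-3.798: |R|=1.06579 >1
Interval (-3.7333, 0).

z∈(-3.7333,0).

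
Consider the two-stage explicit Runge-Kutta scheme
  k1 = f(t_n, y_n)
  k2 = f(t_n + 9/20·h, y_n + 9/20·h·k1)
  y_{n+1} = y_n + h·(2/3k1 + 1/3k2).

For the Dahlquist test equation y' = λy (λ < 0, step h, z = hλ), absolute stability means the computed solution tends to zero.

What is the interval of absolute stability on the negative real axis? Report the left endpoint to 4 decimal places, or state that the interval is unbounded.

Set f=λy, z=hλ:
  k1=λy_n ⇒ h·k1=z·y_n;  k2=λ(1+9/20z)y_n ⇒ h·k2=z(1+9/20z)y_n
  y_{n+1}/y_n = 1 + 2/3z + 1/3z(1+9/20z) = 1 + z + 3/20z²
  R(z) = 1 + z + 3/20z².

Solve |R(x)|<1 on ℝ⁻.
x=-0.86: |R|=0.2509
R=1: x+3/20x²=0 ⇒ x=−20/3=-6.6667; min R=1−1/(4·3/20)=-0.6667>−1
Confirm numerically:
  x=-4.745: |R|=0.36775 <1
  x=-4.629: |R|=0.41485 <1
  x=-3.666: |R|=0.65007 <1
  x=-7.029: |R|=1.38203 >1
  x=-6.742: |R|=1.07618 >1
Interval (-6.6667, 0).

z∈(-6.6667,0).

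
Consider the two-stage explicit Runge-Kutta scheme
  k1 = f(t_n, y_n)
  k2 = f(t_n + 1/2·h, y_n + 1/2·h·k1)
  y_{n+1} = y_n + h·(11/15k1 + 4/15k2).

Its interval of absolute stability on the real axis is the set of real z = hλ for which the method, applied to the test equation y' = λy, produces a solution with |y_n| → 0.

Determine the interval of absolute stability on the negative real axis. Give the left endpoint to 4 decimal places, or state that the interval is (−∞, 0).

On y'=λy, z=hλ:
  k1=λy_n ⇒ h·k1=z·y_n;  k2=λ(1+1/2z)y_n ⇒ h·k2=z(1+1/2z)y_n
  y_{n+1}/y_n = 1 + 11/15z + 4/15z(1+1/2z) = 1 + z + 2/15z²
  so R(z) = 1 + z + 2/15z².

Need |R(x)|<1, x<0.
x=-0.49: |R|=0.5420
R=1: x+2/15x²=0 ⇒ x=−15/2=-7.5000; min R=1−1/(4·2/15)=-0.8750>−1
Confirm numerically:
  x=-6.414: |R|=0.07125 <1
  x=-5.862: |R|=0.28026 <1
  x=-4.545: |R|=0.79073 <1
  x=-3.235: |R|=0.83964 <1
  x=-7.985: |R|=1.51636 >1
  x=-7.625: |R|=1.12708 >1
  x=-7.526: |R|=1.02609 >1
Interval (-7.5000, 0).

(-7.5000, 0).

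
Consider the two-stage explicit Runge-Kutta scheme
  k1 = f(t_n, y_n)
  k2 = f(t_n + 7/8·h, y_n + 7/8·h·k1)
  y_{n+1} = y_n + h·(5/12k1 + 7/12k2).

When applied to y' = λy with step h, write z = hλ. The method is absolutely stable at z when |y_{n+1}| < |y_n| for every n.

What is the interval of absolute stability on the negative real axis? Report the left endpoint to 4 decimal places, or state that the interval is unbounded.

With y'=λy (z=hλ):
  k1=λy_n ⇒ h·k1=z·y_n;  k2=λ(1+7/8z)y_n ⇒ h·k2=z(1+7/8z)y_n
  y_{n+1}/y_n = 1 + 5/12z + 7/12z(1+7/8z) = 1 + z + 49/96z²
  ⇒ R(z) = 1 + z + 49/96z².

Find x<0 with |R(x)|<1.
x=-1.16: |R|=0.5268
R=1: x+49/96x²=0 ⇒ x=−96/49=-1.9592; min R=1−1/(4·49/96)=0.5102>−1
Confirm numerically:
  x=-1.809: |R|=0.86133 <1
  x=-1.692: |R|=0.76925 <1
  x=-1.546: |R|=0.67396 <1
  x=-1.029: |R|=0.51145 <1
  x=-2.242: |R|=1.32364 >1
  x=-2.198: |R|=1.26793 >1
Interval (-1.9592, 0).

(-1.9592, 0).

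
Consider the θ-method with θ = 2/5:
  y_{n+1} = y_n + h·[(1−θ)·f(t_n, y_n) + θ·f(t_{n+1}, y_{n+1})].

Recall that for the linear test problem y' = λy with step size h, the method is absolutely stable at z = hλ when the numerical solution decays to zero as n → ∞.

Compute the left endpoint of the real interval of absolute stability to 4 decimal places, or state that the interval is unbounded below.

left endpoint -10.0000.

On y'=λy, z=hλ:
  y_{n+1} = y_n + z·[3/5·y_n + 2/5·y_{n+1}] ⇒ (1 − 2/5z)y_{n+1} = (1 + 3/5z)y_n
  R(z) = (1 + 3/5z)/(1 − 2/5z).

Solve |R(x)|<1 on ℝ⁻.
x=-0.43: |R|=0.6331
R=−1: 1+3/5x = −1+2/5x ⇒ -1/5x=2 ⇒ x=2/(-1/5)=-10.0000
Confirm numerically:
  x=-7.843: |R|=0.89573 <1
  x=-7.625: |R|=0.88272 <1
  x=-7.396: |R|=0.86843 <1
  x=-10.556: |R|=1.02129 >1
  x=-10.250: |R|=1.00980 >1
Interval (-10.0000, 0).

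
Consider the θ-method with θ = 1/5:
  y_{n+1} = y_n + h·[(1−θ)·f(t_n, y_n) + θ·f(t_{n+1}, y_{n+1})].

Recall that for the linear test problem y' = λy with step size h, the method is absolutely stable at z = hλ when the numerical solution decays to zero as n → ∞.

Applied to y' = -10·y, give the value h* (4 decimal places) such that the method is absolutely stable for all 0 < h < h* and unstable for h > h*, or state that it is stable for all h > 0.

On y'=λy, z=hλ:
  y_{n+1} = y_n + z·[4/5·y_n + 1/5·y_{n+1}] ⇒ (1 − 1/5z)y_{n+1} = (1 + 4/5z)y_n
  ⇒ R(z) = (1 + 4/5z)/(1 − 1/5z).

Need |R(x)|<1, x<0.
x=-1.06: |R|=0.1254
R=−1: 1+4/5x = −1+1/5x ⇒ -3/5x=2 ⇒ x=2/(-3/5)=-3.3333
Confirm numerically:
  x=-3.150: |R|=0.93252 <1
  x=-2.762: |R|=0.77918 <1
  x=-1.499: |R|=0.15325 <1
  x=-3.862: |R|=1.17897 >1
  x=-3.598: |R|=1.09235 >1
Interval (-3.3333, 0).

(-3.3333,0); λ=-10 ⇒ h* = (10/3)/10 = 0.3333.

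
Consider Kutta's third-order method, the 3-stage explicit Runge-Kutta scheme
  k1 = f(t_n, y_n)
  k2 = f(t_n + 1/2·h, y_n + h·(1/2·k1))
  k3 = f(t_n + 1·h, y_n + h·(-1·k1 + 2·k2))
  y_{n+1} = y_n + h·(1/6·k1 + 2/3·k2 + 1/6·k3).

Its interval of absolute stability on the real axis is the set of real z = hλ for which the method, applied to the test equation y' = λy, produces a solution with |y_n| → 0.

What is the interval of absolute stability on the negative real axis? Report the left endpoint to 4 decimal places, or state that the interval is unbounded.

On y'=λy, z=hλ:
  order 3, 3-stage ⇒ R(z)=1+z+z^2/2+z^3/6
  (e.g. R(-1.11)=0.27811, |R|=0.27811)

Need |R(x)|<1, x<0.
x=-1.11: |R|=0.2781
|R(-1.38)|=0.1342 |R(-0.61)|=0.5382 |R(-0.6)|=0.5440
Bisect:
  x_lo=-3.3574 |R|=3.0288  x_hi=-0.1175 |R|=0.8892
  mid=-1.73743 |R|=0.10222 →hi
  mid=-2.54740 |R|=1.05790 →lo
  mid=-2.14241 |R|=0.48637 →hi
  mid=-2.34491 |R|=0.74456 →hi
  mid=-2.44616 |R|=0.89382 →hi
  mid=-2.49678 |R|=0.97394 →hi
  mid=-2.52209 |R|=1.01543 →lo
  mid=-2.50943 |R|=0.99456 →hi
  ...
  [-2.51280,-2.51260] ⇒ x*=-2.5127
Interval (-2.5127, 0).

(-2.5127, 0).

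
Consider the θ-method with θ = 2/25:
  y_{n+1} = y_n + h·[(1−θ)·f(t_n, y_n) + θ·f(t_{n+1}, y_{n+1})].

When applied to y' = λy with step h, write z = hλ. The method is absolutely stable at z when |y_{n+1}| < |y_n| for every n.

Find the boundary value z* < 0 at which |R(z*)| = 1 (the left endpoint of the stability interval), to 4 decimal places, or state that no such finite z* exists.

left endpoint -2.3810.

With y'=λy (z=hλ):
  y_{n+1} = y_n + z·[23/25·y_n + 2/25·y_{n+1}] ⇒ (1 − 2/25z)y_{n+1} = (1 + 23/25z)y_n
  so R(z) = (1 + 23/25z)/(1 − 2/25z).

Find x<0 with |R(x)|<1.
x=-0.79: |R|=0.2570
R=−1: 1+23/25x = −1+2/25x ⇒ -21/25x=2 ⇒ x=2/(-21/25)=-2.3810
Confirm numerically:
  x=-2.040: |R|=0.75378 <1
  x=-1.651: |R|=0.45838 <1
  x=-1.320: |R|=0.19392 <1
  x=-1.083: |R|=0.00335 <1
  x=-2.710: |R|=1.22715 >1
  x=-2.603: |R|=1.15437 >1
So |R|<1 on (-2.3810, 0).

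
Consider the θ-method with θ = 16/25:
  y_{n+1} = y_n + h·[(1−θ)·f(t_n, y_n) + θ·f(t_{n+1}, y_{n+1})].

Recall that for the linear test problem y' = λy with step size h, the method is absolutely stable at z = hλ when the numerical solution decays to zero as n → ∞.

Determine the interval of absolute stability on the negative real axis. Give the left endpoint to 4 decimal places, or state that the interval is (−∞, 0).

Set f=λy, z=hλ:
  y_{n+1} = y_n + z·[9/25·y_n + 16/25·y_{n+1}] ⇒ (1 − 16/25z)y_{n+1} = (1 + 9/25z)y_n
  Hence R(z) = (1 + 9/25z)/(1 − 16/25z).

Need |R(x)|<1, x<0.
x=-1.08: |R|=0.3614
x=-2: |R|=0.1228
x=-10: |R|=0.3514
x=-100: |R|=0.5385
θ=16/25≥1/2 ⇒ |1+9/25x|<|1−16/25x| ∀x<0 ⇒ stable on all of ℝ⁻.

unbounded; (−∞, 0).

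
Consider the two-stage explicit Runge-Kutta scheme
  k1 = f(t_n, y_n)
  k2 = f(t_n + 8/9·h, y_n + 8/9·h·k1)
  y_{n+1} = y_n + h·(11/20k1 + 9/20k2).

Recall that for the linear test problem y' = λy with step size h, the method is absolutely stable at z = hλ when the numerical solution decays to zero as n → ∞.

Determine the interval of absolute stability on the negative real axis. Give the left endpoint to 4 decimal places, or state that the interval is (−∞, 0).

(-2.5000, 0).

With y'=λy (z=hλ):
  k1=λy_n ⇒ h·k1=z·y_n;  k2=λ(1+8/9z)y_n ⇒ h·k2=z(1+8/9z)y_n
  y_{n+1}/y_n = 1 + 11/20z + 9/20z(1+8/9z) = 1 + z + 2/5z²
  R(z) = 1 + z + 2/5z².

Solve |R(x)|<1 on ℝ⁻.
x=-0.78: |R|=0.4634
R=1: x+2/5x²=0 ⇒ x=−5/2=-2.5000; min R=1−1/(4·2/5)=0.3750>−1
Confirm numerically:
  x=-2.472: |R|=0.97231 <1
  x=-2.461: |R|=0.96161 <1
  x=-1.698: |R|=0.45528 <1
  x=-3.066: |R|=1.69414 >1
  x=-2.809: |R|=1.34719 >1
  x=-2.559: |R|=1.06039 >1
Interval (-2.5000, 0).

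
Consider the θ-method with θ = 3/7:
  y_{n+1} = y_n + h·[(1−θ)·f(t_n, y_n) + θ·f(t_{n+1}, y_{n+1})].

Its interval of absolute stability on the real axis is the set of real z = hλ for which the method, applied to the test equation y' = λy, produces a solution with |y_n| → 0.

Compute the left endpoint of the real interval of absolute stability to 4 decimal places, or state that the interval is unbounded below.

Set f=λy, z=hλ:
  y_{n+1} = y_n + z·[4/7·y_n + 3/7·y_{n+1}] ⇒ (1 − 3/7z)y_{n+1} = (1 + 4/7z)y_n
  ⇒ R(z) = (1 + 4/7z)/(1 − 3/7z).

Need |R(x)|<1, x<0.
x=-1.78: |R|=0.0097
R=−1: 1+4/7x = −1+3/7x ⇒ -1/7x=2 ⇒ x=2/(-1/7)=-14.0000
Confirm numerically:
  x=-12.029: |R|=0.95426 <1
  x=-8.584: |R|=0.83464 <1
  x=-8.153: |R|=0.81414 <1
  x=-6.054: |R|=0.68421 <1
  x=-14.527: |R|=1.01042 >1
  x=-14.037: |R|=1.00075 >1
Stable set (-14.0000, 0).

z* = -14.0000.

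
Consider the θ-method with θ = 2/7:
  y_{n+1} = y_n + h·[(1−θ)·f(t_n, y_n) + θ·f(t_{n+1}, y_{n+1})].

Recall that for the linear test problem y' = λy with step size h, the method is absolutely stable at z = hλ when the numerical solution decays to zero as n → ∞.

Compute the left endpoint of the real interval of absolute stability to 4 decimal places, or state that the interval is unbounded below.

With y'=λy (z=hλ):
  y_{n+1} = y_n + z·[5/7·y_n + 2/7·y_{n+1}] ⇒ (1 − 2/7z)y_{n+1} = (1 + 5/7z)y_n
  so R(z) = (1 + 5/7z)/(1 − 2/7z).

Need |R(x)|<1, x<0.
x=-0.93: |R|=0.2652
R=−1: 1+5/7x = −1+2/7x ⇒ -3/7x=2 ⇒ x=2/(-3/7)=-4.6667
Confirm numerically:
  x=-4.452: |R|=0.95951 <1
  x=-4.402: |R|=0.94976 <1
  x=-4.324: |R|=0.93430 <1
  x=-5.266: |R|=1.10256 >1
  x=-4.950: |R|=1.05030 >1
  x=-4.903: |R|=1.04219 >1
Interval (-4.6667, 0).

left endpoint -4.6667.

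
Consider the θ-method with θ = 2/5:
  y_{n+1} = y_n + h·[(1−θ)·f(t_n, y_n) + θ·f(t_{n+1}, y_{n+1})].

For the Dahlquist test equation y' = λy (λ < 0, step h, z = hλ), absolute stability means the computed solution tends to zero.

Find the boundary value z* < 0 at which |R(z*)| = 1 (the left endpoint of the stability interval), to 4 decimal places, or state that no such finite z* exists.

z* = -10.0000.

Set f=λy, z=hλ:
  y_{n+1} = y_n + z·[3/5·y_n + 2/5·y_{n+1}] ⇒ (1 − 2/5z)y_{n+1} = (1 + 3/5z)y_n
  R(z) = (1 + 3/5z)/(1 − 2/5z).

Find x<0 with |R(x)|<1.
x=-1.02: |R|=0.2756
R=−1: 1+3/5x = −1+2/5x ⇒ -1/5x=2 ⇒ x=2/(-1/5)=-10.0000
Confirm numerically:
  x=-8.795: |R|=0.94666 <1
  x=-7.310: |R|=0.86290 <1
  x=-6.609: |R|=0.81387 <1
  x=-4.398: |R|=0.59394 <1
  x=-10.354: |R|=1.01377 >1
  x=-10.259: |R|=1.01015 >1
Interval (-10.0000, 0).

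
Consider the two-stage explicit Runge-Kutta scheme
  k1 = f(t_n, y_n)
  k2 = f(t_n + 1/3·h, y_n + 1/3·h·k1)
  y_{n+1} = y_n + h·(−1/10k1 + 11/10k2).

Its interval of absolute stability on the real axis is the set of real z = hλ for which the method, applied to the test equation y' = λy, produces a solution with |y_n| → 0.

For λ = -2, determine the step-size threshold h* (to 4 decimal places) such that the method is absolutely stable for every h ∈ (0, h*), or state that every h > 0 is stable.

(-2.7273,0); λ=-2 ⇒ h* = (30/11)/2 = 1.3636.

Set f=λy, z=hλ:
  k1=λy_n ⇒ h·k1=z·y_n;  k2=λ(1+1/3z)y_n ⇒ h·k2=z(1+1/3z)y_n
  y_{n+1}/y_n = 1 − 1/10z + 11/10z(1+1/3z) = 1 + z + 11/30z²
  ⇒ R(z) = 1 + z + 11/30z².

Need |R(x)|<1, x<0.
x=-0.45: |R|=0.6242
R=1: x+11/30x²=0 ⇒ x=−30/11=-2.7273; min R=1−1/(4·11/30)=0.3182>−1
Confirm numerically:
  x=-2.170: |R|=0.55660 <1
  x=-1.809: |R|=0.39091 <1
  x=-1.560: |R|=0.33232 <1
  x=-3.281: |R|=1.66615 >1
  x=-3.150: |R|=1.48825 >1
  x=-3.052: |R|=1.36339 >1
Stable set (-2.7273, 0).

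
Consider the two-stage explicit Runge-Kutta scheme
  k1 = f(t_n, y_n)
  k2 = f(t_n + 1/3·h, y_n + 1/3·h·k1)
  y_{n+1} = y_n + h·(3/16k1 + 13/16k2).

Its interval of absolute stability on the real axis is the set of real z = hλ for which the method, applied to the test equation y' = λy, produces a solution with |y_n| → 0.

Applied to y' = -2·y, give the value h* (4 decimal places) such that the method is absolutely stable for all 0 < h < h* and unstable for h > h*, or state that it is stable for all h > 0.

On y'=λy, z=hλ:
  k1=λy_n ⇒ h·k1=z·y_n;  k2=λ(1+1/3z)y_n ⇒ h·k2=z(1+1/3z)y_n
  y_{n+1}/y_n = 1 + 3/16z + 13/16z(1+1/3z) = 1 + z + 13/48z²
  so R(z) = 1 + z + 13/48z².

Need |R(x)|<1, x<0.
x=-1.56: |R|=0.0991
R=1: x+13/48x²=0 ⇒ x=−48/13=-3.6923; min R=1−1/(4·13/48)=0.0769>−1
Confirm numerically:
  x=-3.500: |R|=0.81771 <1
  x=-3.078: |R|=0.48790 <1
  x=-2.723: |R|=0.28516 <1
  x=-1.586: |R|=0.09525 <1
  x=-3.794: |R|=1.10449 >1
  x=-3.775: |R|=1.08454 >1
Stable set (-3.6923, 0).

(-3.6923,0); λ=-2 ⇒ h* = (48/13)/2 = 1.8462.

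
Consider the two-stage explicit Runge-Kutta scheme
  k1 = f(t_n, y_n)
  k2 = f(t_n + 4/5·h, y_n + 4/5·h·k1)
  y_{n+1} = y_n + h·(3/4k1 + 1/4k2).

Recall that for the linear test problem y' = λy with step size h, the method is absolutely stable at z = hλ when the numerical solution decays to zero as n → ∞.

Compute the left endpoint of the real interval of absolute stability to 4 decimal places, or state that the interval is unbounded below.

z* = -5.0000.

Test eqn y'=λy, z=hλ:
  k1=λy_n ⇒ h·k1=z·y_n;  k2=λ(1+4/5z)y_n ⇒ h·k2=z(1+4/5z)y_n
  y_{n+1}/y_n = 1 + 3/4z + 1/4z(1+4/5z) = 1 + z + 1/5z²
  ⇒ R(z) = 1 + z + 1/5z².

Find x<0 with |R(x)|<1.
x=-0.94: |R|=0.2367
R=1: x+1/5x²=0 ⇒ x=−5=-5.0000; min R=1−1/(4·1/5)=-0.2500>−1
Confirm numerically:
  x=-4.377: |R|=0.45463 <1
  x=-3.358: |R|=0.10277 <1
  x=-2.185: |R|=0.23015 <1
  x=-5.499: |R|=1.54880 >1
  x=-5.399: |R|=1.43084 >1
Interval (-5.0000, 0).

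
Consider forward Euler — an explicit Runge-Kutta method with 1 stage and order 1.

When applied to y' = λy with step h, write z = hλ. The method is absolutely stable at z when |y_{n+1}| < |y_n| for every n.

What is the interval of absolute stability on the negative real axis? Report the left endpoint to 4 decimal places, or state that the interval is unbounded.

(-2.0000, 0).

Test eqn y'=λy, z=hλ:
  order 1, 1-stage ⇒ R(z)=1+z
  (e.g. R(-0.5)=0.50000, |R|=0.50000)

Solve |R(x)|<1 on ℝ⁻.
x=-0.5: |R|=0.5000
|R(-1.27)|=0.2700 |R(-0.93)|=0.0700 |R(-0.55)|=0.4500
Bisect:
  x_lo=-2.5359 |R|=1.5359  x_hi=-0.1723 |R|=0.8277
  mid=-1.35414 |R|=0.35414 →hi
  mid=-1.94504 |R|=0.94504 →hi
  mid=-2.24049 |R|=1.24049 →lo
  mid=-2.09276 |R|=1.09276 →lo
  mid=-2.01890 |R|=1.01890 →lo
  mid=-1.98197 |R|=0.98197 →hi
  mid=-2.00044 |R|=1.00044 →lo
  mid=-1.99120 |R|=0.99120 →hi
  mid=-1.99582 |R|=0.99582 →hi
  mid=-1.99813 |R|=0.99813 →hi
  ...
  [-2.00000,-1.99986] ⇒ x*=-2.0000
Stable set (-2.0000, 0).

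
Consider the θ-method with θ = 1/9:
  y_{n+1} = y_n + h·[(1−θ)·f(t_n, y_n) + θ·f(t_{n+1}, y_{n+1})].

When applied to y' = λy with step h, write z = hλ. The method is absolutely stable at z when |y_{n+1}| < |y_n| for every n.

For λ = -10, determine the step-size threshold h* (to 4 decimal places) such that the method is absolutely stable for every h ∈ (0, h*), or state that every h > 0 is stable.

(-2.5714,0); λ=-10 ⇒ h* = (18/7)/10 = 0.2571.

Set f=λy, z=hλ:
  y_{n+1} = y_n + z·[8/9·y_n + 1/9·y_{n+1}] ⇒ (1 − 1/9z)y_{n+1} = (1 + 8/9z)y_n
  R(z) = (1 + 8/9z)/(1 − 1/9z).

Boundary: |R(x)|=1, x<0.
x=-1.69: |R|=0.4228
R=−1: 1+8/9x = −1+1/9x ⇒ -7/9x=2 ⇒ x=2/(-7/9)=-2.5714
Confirm numerically:
  x=-2.514: |R|=0.96509 <1
  x=-2.183: |R|=0.75686 <1
  x=-1.953: |R|=0.60477 <1
  x=-1.468: |R|=0.26213 <1
  x=-2.944: |R|=1.21835 >1
  x=-2.942: |R|=1.21722 >1
So |R|<1 on (-2.5714, 0).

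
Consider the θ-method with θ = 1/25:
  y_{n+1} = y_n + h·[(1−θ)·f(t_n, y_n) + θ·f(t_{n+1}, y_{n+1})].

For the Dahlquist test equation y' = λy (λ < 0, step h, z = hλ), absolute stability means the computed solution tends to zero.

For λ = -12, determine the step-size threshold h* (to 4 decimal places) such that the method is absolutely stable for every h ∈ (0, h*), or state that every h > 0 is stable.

On y'=λy, z=hλ:
  y_{n+1} = y_n + z·[24/25·y_n + 1/25·y_{n+1}] ⇒ (1 − 1/25z)y_{n+1} = (1 + 24/25z)y_n
  so R(z) = (1 + 24/25z)/(1 − 1/25z).

Find x<0 with |R(x)|<1.
x=-0.34: |R|=0.6646
R=−1: 1+24/25x = −1+1/25x ⇒ -23/25x=2 ⇒ x=2/(-23/25)=-2.1739
Confirm numerically:
  x=-1.885: |R|=0.75284 <1
  x=-1.296: |R|=0.23213 <1
  x=-0.937: |R|=0.09685 <1
  x=-0.936: |R|=0.09778 <1
  x=-2.635: |R|=1.38375 >1
  x=-2.461: |R|=1.24045 >1
So |R|<1 on (-2.1739, 0).

(-2.1739,0); λ=-12 ⇒ h* = (50/23)/12 = 0.1812.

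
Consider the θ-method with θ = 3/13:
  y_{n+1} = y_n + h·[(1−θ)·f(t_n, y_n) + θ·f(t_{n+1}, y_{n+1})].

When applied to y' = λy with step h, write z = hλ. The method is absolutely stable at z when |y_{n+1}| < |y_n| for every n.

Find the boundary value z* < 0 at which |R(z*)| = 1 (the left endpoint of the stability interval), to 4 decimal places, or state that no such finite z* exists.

left endpoint -3.7143.

Set f=λy, z=hλ:
  y_{n+1} = y_n + z·[10/13·y_n + 3/13·y_{n+1}] ⇒ (1 − 3/13z)y_{n+1} = (1 + 10/13z)y_n
  ⇒ R(z) = (1 + 10/13z)/(1 − 3/13z).

Boundary: |R(x)|=1, x<0.
x=-1.31: |R|=0.0059
R=−1: 1+10/13x = −1+3/13x ⇒ -7/13x=2 ⇒ x=2/(-7/13)=-3.7143
Confirm numerically:
  x=-2.432: |R|=0.55775 <1
  x=-1.834: |R|=0.28862 <1
  x=-1.637: |R|=0.18815 <1
  x=-4.235: |R|=1.14180 >1
  x=-3.999: |R|=1.07973 >1
Stable set (-3.7143, 0).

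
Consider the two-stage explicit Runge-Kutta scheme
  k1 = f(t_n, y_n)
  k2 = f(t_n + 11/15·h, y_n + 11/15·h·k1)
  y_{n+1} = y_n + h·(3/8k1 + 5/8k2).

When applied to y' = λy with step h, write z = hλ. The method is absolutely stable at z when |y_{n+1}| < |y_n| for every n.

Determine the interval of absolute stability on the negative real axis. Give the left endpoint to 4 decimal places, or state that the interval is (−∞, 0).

On y'=λy, z=hλ:
  k1=λy_n ⇒ h·k1=z·y_n;  k2=λ(1+11/15z)y_n ⇒ h·k2=z(1+11/15z)y_n
  y_{n+1}/y_n = 1 + 3/8z + 5/8z(1+11/15z) = 1 + z + 11/24z²
  R(z) = 1 + z + 11/24z².

Solve |R(x)|<1 on ℝ⁻.
x=-1.4: |R|=0.4983
R=1: x+11/24x²=0 ⇒ x=−24/11=-2.1818; min R=1−1/(4·11/24)=0.4545>−1
Confirm numerically:
  x=-1.858: |R|=0.72424 <1
  x=-1.094: |R|=0.45455 <1
  x=-1.038: |R|=0.45583 <1
  x=-2.702: |R|=1.64420 >1
  x=-2.427: |R|=1.27273 >1
Stable set (-2.1818, 0).

z∈(-2.1818,0).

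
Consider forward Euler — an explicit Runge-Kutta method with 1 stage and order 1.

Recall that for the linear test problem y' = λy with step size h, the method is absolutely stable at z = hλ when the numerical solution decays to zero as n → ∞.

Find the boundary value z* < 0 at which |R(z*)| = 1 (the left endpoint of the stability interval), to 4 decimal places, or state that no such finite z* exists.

With y'=λy (z=hλ):
  order 1, 1-stage ⇒ R(z)=1+z
  (e.g. R(-0.57)=0.43000, |R|=0.43000)

Need |R(x)|<1, x<0.
x=-0.57: |R|=0.4300
|R(-1.76)|=0.7600 |R(-1.51)|=0.5100 |R(-1.49)|=0.4900
Bisect:
  x_lo=-2.6439 |R|=1.6439  x_hi=-0.2614 |R|=0.7386
  mid=-1.45265 |R|=0.45265 →hi
  mid=-2.04828 |R|=1.04828 →lo
  mid=-1.75047 |R|=0.75047 →hi
  mid=-1.89937 |R|=0.89937 →hi
  mid=-1.97382 |R|=0.97382 →hi
  mid=-2.01105 |R|=1.01105 →lo
  mid=-1.99244 |R|=0.99244 →hi
  ...
  [-2.00014,-2.00000] ⇒ x*=-2.0000
Stable set (-2.0000, 0).

z* = -2.0000.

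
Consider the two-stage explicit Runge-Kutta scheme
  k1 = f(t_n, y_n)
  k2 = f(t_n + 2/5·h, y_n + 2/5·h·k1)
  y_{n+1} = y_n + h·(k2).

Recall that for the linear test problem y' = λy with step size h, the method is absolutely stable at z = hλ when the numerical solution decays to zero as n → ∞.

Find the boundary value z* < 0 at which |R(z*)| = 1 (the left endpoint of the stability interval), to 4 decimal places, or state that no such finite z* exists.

Set f=λy, z=hλ:
  k1=λy_n ⇒ h·k1=z·y_n;  k2=λ(1+2/5z)y_n ⇒ h·k2=z(1+2/5z)y_n
  y_{n+1}/y_n = 1 + z(1+2/5z) = 1 + z + 2/5z²
  R(z) = 1 + z + 2/5z².

Find x<0 with |R(x)|<1.
x=-1.25: |R|=0.3750
R=1: x+2/5x²=0 ⇒ x=−5/2=-2.5000; min R=1−1/(4·2/5)=0.3750>−1
Confirm numerically:
  x=-2.192: |R|=0.72995 <1
  x=-1.801: |R|=0.49644 <1
  x=-1.615: |R|=0.42829 <1
  x=-1.223: |R|=0.37529 <1
  x=-2.720: |R|=1.23936 >1
  x=-2.603: |R|=1.10724 >1
Interval (-2.5000, 0).

left endpoint -2.5000.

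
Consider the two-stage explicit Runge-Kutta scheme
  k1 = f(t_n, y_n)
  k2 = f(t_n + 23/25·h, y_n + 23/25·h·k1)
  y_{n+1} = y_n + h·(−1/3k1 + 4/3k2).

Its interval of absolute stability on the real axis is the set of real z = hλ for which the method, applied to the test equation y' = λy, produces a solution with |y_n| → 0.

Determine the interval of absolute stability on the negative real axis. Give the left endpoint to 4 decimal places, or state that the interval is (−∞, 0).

(-0.8152, 0).

On y'=λy, z=hλ:
  k1=λy_n ⇒ h·k1=z·y_n;  k2=λ(1+23/25z)y_n ⇒ h·k2=z(1+23/25z)y_n
  y_{n+1}/y_n = 1 − 1/3z + 4/3z(1+23/25z) = 1 + z + 92/75z²
  R(z) = 1 + z + 92/75z².

Find x<0 with |R(x)|<1.
x=-0.47: |R|=0.8010
R=1: x+92/75x²=0 ⇒ x=−75/92=-0.8152; min R=1−1/(4·92/75)=0.7962>−1
Confirm numerically:
  x=-0.709: |R|=0.90762 <1
  x=-0.380: |R|=0.79713 <1
  x=-0.351: |R|=0.80013 <1
  x=-1.359: |R|=1.90651 >1
  x=-0.984: |R|=1.20373 >1
  x=-0.970: |R|=1.18417 >1
So |R|<1 on (-0.8152, 0).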